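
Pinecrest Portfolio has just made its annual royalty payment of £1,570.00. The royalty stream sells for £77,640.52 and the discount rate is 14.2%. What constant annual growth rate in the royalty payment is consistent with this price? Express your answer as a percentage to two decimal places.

P = D₀(1+g)/(r−g) ⇒ P(r−g) = D₀(1+g) ⇒ g(P+D₀) = P·r − D₀
g = (P·r − D₀)/(P + D₀) = (£77,640.52×0.142 − £1,570.00) / (£77,640.52 + £1,570.00) = 0.119365

11.94%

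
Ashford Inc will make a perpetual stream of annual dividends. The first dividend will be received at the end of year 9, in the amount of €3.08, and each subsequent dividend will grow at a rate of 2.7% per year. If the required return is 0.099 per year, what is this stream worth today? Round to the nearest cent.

Value at end of year 8: C₁ / (r − g) = €3.08 / (0.099 − 0.027) = €42.7778
Discount to today: PV = €42.7778 / (1 + 0.099)^8 = €42.7778 / 2.128049 = €20.10

€20.10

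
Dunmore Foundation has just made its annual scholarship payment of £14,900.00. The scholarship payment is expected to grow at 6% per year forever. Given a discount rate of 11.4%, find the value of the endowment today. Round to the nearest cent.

£292481.48

D₁ = D₀ × (1 + g) = £14,900.00 × 1.06 = £15,794.0000
Growing perpetuity: P = D₁ / (r − g) = £15,794.0000 / (0.114 − 0.06) = £292,481.48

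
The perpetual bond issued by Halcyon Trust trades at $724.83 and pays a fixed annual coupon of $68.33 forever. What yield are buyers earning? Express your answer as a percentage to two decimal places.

P = C/r ⇒ r = C/P = $68.33/$724.83 = 0.094270

9.43%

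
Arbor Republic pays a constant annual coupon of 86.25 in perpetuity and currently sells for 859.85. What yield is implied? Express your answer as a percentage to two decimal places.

10.03%

P = C/r ⇒ r = C/P = 86.25/859.85 = 0.100308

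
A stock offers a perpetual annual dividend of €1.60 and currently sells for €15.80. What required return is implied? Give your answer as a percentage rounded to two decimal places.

P = C/r ⇒ r = C/P = €1.60/€15.80 = 0.101266

10.13%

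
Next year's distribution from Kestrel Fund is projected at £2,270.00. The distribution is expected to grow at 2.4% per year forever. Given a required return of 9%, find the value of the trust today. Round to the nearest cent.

Growing perpetuity: P = D₁ / (r − g) = £2,270.0000 / (0.09 − 0.024) = £34,393.94

£34393.94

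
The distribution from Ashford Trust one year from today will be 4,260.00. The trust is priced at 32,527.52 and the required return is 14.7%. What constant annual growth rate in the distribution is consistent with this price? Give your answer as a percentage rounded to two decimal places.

1.60%

P = D₁/(r−g) ⇒ g = r − D₁/P = 0.147 − 4,260.00/32,527.52 = 0.016034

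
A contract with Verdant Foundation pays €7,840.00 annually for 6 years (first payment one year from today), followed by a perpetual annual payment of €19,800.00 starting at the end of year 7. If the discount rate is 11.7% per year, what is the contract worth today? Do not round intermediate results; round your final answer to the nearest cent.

€119637.69

PV of 6-year annuity: €7,840.00 × [1 − (1+0.117)^−6] / 0.117 = 32509.17718
Perpetuity value at year 6: €19,800.00 / 0.117 = 169230.76923
PV of perpetuity: 169230.76923 / (1+0.117)^6 = 87128.51054
Total PV = 32509.17718 + 87128.51054 = 119637.68772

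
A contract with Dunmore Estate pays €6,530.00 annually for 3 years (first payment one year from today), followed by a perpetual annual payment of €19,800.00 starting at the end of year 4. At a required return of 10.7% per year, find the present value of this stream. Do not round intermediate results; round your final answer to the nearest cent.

PV of 3-year annuity: €6,530.00 × [1 − (1+0.107)^−3] / 0.107 = 16041.08833
Perpetuity value at year 3: €19,800.00 / 0.107 = 185046.72897
PV of perpetuity: 185046.72897 / (1+0.107)^3 = 136407.59437
Total PV = 16041.08833 + 136407.59437 = 152448.68270

€152448.68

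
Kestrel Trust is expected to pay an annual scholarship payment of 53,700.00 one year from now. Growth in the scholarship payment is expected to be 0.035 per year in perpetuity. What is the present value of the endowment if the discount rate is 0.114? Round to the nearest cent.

Growing perpetuity: P = D₁ / (r − g) = 53,700.0000 / (0.114 − 0.035) = 679,746.84

679746.84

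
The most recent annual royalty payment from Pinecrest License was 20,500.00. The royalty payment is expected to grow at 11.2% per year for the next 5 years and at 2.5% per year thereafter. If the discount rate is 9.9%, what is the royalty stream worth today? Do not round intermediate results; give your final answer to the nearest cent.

407344.32

D_1 = 22796.00000
D_2 = 25349.15200
D_3 = 28188.25702
D_4 = 31345.34181
D_5 = 34856.02009
Terminal value at year 5: TV = D_5×(1+g_2)/(r−g_2) = 35727.42060/0.074 = 482802.98102
P_0 = D_1/(1+r)^1 + D_2/(1+r)^2 + D_3/(1+r)^3 + D_4/(1+r)^4 + D_5/(1+r)^5 + TV/(1+r)^5
    = 20742.49318 + 20987.85479 + 21236.11877 + 21487.31944 + 21741.49156 + 301149.03845 = 407344.31617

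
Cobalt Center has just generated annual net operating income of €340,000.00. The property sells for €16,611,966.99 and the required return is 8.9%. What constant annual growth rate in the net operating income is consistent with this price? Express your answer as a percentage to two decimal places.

6.72%

P = D₀(1+g)/(r−g) ⇒ P(r−g) = D₀(1+g) ⇒ g(P+D₀) = P·r − D₀
g = (P·r − D₀)/(P + D₀) = (€16,611,966.99×0.089 − €340,000.00) / (€16,611,966.99 + €340,000.00) = 0.067158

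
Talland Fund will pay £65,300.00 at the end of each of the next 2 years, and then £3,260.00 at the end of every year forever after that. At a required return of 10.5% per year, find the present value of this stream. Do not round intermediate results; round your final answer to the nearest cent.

PV of 2-year annuity: £65,300.00 × [1 − (1+0.105)^−2] / 0.105 = 112574.68111
Perpetuity value at year 2: £3,260.00 / 0.105 = 31047.61905
PV of perpetuity: 31047.61905 / (1+0.105)^2 = 25427.50480
Total PV = 112574.68111 + 25427.50480 = 138002.18591

£138002.19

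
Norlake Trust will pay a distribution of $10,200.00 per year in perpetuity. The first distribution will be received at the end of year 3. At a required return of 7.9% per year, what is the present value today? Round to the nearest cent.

Value at end of year 2: C / r = $10,200.00 / 0.079 = $129,113.9241
Discount to today: PV = $129,113.9241 / (1 + 0.079)^2 = $129,113.9241 / 1.164241 = $110,899.65

$110899.65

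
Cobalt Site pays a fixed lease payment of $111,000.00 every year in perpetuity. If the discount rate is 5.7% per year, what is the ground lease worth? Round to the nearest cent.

Level perpetuity: PV = C / r = $111,000.00 / 0.057 = $1,947,368.42

$1947368.42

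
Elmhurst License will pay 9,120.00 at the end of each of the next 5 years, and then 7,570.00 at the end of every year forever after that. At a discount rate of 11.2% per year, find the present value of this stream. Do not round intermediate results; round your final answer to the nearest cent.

73289.22

PV of 5-year annuity: 9,120.00 × [1 − (1+0.112)^−5] / 0.112 = 33537.68458
Perpetuity value at year 5: 7,570.00 / 0.112 = 67589.28571
PV of perpetuity: 67589.28571 / (1+0.112)^5 = 39751.53656
Total PV = 33537.68458 + 39751.53656 = 73289.22114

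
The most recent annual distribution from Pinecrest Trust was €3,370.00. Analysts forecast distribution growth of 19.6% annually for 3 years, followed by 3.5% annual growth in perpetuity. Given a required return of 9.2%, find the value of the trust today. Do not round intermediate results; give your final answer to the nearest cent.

€92554.41

D_1 = 4030.52000
D_2 = 4820.50192
D_3 = 5765.32030
Terminal value at year 3: TV = D_3×(1+g_2)/(r−g_2) = 5967.10651/0.057 = 104686.07906
P_0 = D_1/(1+r)^1 + D_2/(1+r)^2 + D_3/(1+r)^3 + TV/(1+r)^3
    = 3690.95238 + 4042.47166 + 4427.46896 + 80393.51525 = 92554.40824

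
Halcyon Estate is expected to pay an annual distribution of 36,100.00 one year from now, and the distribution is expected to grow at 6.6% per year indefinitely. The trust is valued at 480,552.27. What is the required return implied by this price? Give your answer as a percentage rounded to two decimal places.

14.11%

P = D₁/(r − g) ⇒ r = D₁/P + g = 36,100.0000/480,552.27 + 0.066 = 0.075122 + 0.066 = 0.141122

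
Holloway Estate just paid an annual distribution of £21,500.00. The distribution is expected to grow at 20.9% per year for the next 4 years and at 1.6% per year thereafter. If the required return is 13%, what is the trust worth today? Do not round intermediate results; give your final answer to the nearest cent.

D_1 = 25993.50000
D_2 = 31426.14150
D_3 = 37994.20507
D_4 = 45934.99393
Terminal value at year 4: TV = D_4×(1+g_2)/(r−g_2) = 46669.95384/0.114 = 409385.55997
P_0 = D_1/(1+r)^1 + D_2/(1+r)^2 + D_3/(1+r)^3 + D_4/(1+r)^4 + TV/(1+r)^4
    = 23003.09735 + 24611.27849 + 26331.88999 + 28172.79204 + 251083.83077 = 353202.88863

£353202.89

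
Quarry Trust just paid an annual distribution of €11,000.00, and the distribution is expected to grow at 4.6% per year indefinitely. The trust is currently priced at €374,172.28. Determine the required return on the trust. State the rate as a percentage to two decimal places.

D₁ = €11,000.00 × 1.046 = €11,506.0000
P = D₁/(r − g) ⇒ r = D₁/P + g = €11,506.0000/€374,172.28 + 0.046 = 0.030751 + 0.046 = 0.076751

7.68%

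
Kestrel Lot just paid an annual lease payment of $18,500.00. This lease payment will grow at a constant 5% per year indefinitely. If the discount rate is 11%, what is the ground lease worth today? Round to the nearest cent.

$323750.00

D₁ = D₀ × (1 + g) = $18,500.00 × 1.05 = $19,425.0000
Growing perpetuity: P = D₁ / (r − g) = $19,425.0000 / (0.11 − 0.05) = $323,750.00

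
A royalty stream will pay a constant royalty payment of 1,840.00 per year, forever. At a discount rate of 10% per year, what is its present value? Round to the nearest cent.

18400.00

Level perpetuity: PV = C / r = 1,840.00 / 0.1 = 18,400.00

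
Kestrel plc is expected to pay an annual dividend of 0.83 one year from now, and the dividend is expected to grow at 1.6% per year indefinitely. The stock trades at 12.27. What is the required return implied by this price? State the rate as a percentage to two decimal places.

8.36%

P = D₁/(r − g) ⇒ r = D₁/P + g = 0.8300/12.27 + 0.016 = 0.067645 + 0.016 = 0.083645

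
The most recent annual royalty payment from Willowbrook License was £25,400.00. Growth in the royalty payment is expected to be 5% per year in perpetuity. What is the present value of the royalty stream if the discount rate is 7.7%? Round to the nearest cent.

D₁ = D₀ × (1 + g) = £25,400.00 × 1.05 = £26,670.0000
Growing perpetuity: P = D₁ / (r − g) = £26,670.0000 / (0.077 − 0.05) = £987,777.78

£987777.78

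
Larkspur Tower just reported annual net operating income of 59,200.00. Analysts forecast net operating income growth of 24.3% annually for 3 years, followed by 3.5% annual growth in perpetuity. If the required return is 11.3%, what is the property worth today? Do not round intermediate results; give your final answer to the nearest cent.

D_1 = 73585.60000
D_2 = 91466.90080
D_3 = 113693.35769
Terminal value at year 3: TV = D_3×(1+g_2)/(r−g_2) = 117672.62521/0.078 = 1508623.40018
P_0 = D_1/(1+r)^1 + D_2/(1+r)^2 + D_3/(1+r)^3 + TV/(1+r)^3
    = 66114.64510 + 73836.93069 + 82461.19034 + 1094196.56419 = 1316609.33033

1316609.33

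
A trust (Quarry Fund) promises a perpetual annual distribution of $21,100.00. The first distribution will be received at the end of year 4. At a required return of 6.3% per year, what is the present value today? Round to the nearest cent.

$278831.68

Value at end of year 3: C / r = $21,100.00 / 0.063 = $334,920.6349
Discount to today: PV = $334,920.6349 / (1 + 0.063)^3 = $334,920.6349 / 1.201157 = $278,831.68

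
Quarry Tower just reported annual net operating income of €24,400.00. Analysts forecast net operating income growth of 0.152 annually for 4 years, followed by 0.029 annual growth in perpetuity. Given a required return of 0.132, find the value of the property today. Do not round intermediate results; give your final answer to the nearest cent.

€363439.93

D_1 = 28108.80000
D_2 = 32381.33760
D_3 = 37303.30092
D_4 = 42973.40265
Terminal value at year 4: TV = D_4×(1+g_2)/(r−g_2) = 44219.63133/0.103 = 429316.80904
P_0 = D_1/(1+r)^1 + D_2/(1+r)^2 + D_3/(1+r)^3 + D_4/(1+r)^4 + TV/(1+r)^4
    = 24831.09541 + 25269.80734 + 25716.27037 + 26170.62143 + 261452.13063 = 363439.92517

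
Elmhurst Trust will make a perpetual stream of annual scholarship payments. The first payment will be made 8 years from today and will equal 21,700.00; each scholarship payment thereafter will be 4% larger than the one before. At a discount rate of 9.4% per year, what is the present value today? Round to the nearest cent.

Value at end of year 7: C₁ / (r − g) = 21,700.00 / (0.094 − 0.04) = 401,851.8519
Discount to today: PV = 401,851.8519 / (1 + 0.094)^7 = 401,851.8519 / 1.875518 = 214,261.79

214261.79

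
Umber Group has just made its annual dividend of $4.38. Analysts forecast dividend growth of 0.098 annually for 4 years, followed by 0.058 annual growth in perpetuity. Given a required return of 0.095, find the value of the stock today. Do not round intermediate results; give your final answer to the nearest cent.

D_1 = 4.80924
D_2 = 5.28055
D_3 = 5.79804
D_4 = 6.36625
Terminal value at year 4: TV = D_4×(1+g_2)/(r−g_2) = 6.73549/0.037 = 182.04025
P_0 = D_1/(1+r)^1 + D_2/(1+r)^2 + D_3/(1+r)^3 + D_4/(1+r)^4 + TV/(1+r)^4
    = 4.39200 + 4.40403 + 4.41610 + 4.42820 + 126.62252 = 144.26284

$144.26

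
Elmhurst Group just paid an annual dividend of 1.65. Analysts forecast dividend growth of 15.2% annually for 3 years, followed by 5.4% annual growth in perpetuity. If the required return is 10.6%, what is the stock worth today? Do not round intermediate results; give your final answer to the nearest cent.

D_1 = 1.90080
D_2 = 2.18972
D_3 = 2.52256
Terminal value at year 3: TV = D_3×(1+g_2)/(r−g_2) = 2.65878/0.052 = 51.13034
P_0 = D_1/(1+r)^1 + D_2/(1+r)^2 + D_3/(1+r)^3 + TV/(1+r)^3
    = 1.71863 + 1.79011 + 1.86456 + 37.79317 = 43.16646

43.17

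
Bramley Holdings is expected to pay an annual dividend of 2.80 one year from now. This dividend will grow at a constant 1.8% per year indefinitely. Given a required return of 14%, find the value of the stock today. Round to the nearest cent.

22.95

Growing perpetuity: P = D₁ / (r − g) = 2.8000 / (0.14 − 0.018) = 22.95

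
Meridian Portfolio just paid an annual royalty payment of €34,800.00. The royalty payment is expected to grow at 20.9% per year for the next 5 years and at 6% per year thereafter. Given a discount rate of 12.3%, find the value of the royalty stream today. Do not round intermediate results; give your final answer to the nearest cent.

D_1 = 42073.20000
D_2 = 50866.49880
D_3 = 61497.59705
D_4 = 74350.59483
D_5 = 89889.86915
Terminal value at year 5: TV = D_5×(1+g_2)/(r−g_2) = 95283.26130/0.063 = 1512432.71907
P_0 = D_1/(1+r)^1 + D_2/(1+r)^2 + D_3/(1+r)^3 + D_4/(1+r)^4 + D_5/(1+r)^5 + TV/(1+r)^5
    = 37465.00445 + 40334.09651 + 43422.90533 + 46748.25694 + 50328.26593 + 846793.04578 = 1065091.57494

€1065091.57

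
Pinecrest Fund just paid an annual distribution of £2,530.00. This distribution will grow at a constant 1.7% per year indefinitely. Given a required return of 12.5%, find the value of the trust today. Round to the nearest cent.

D₁ = D₀ × (1 + g) = £2,530.00 × 1.017 = £2,573.0100
Growing perpetuity: P = D₁ / (r − g) = £2,573.0100 / (0.125 − 0.017) = £23,824.17

£23824.17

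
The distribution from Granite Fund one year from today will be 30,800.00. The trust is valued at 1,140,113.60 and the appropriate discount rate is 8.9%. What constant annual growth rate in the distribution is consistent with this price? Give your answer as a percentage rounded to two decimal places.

P = D₁/(r−g) ⇒ g = r − D₁/P = 0.089 − 30,800.00/1,140,113.60 = 0.061985

6.20%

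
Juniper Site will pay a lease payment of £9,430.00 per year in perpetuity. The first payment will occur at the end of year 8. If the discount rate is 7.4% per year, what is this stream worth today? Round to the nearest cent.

£77312.55

Value at end of year 7: C / r = £9,430.00 / 0.074 = £127,432.4324
Discount to today: PV = £127,432.4324 / (1 + 0.074)^7 = £127,432.4324 / 1.648276 = £77,312.55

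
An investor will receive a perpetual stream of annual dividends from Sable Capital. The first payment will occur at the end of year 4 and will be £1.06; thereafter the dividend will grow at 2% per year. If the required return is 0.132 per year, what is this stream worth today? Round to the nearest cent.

£6.52

Value at end of year 3: C₁ / (r − g) = £1.06 / (0.132 − 0.02) = £9.4643
Discount to today: PV = £9.4643 / (1 + 0.132)^3 = £9.4643 / 1.450572 = £6.52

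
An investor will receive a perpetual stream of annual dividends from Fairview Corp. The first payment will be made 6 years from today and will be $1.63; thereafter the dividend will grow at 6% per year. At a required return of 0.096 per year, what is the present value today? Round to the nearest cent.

Value at end of year 5: C₁ / (r − g) = $1.63 / (0.096 − 0.06) = $45.2778
Discount to today: PV = $45.2778 / (1 + 0.096)^5 = $45.2778 / 1.581440 = $28.63

$28.63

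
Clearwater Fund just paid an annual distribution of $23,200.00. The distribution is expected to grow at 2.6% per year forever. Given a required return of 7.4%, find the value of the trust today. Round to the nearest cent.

$495900.00

D₁ = D₀ × (1 + g) = $23,200.00 × 1.026 = $23,803.2000
Growing perpetuity: P = D₁ / (r − g) = $23,803.2000 / (0.074 − 0.026) = $495,900.00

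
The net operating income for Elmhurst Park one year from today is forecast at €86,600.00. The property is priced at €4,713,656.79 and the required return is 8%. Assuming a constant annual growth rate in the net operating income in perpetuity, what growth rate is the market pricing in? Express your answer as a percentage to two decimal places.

6.16%

P = D₁/(r−g) ⇒ g = r − D₁/P = 0.08 − €86,600.00/€4,713,656.79 = 0.061628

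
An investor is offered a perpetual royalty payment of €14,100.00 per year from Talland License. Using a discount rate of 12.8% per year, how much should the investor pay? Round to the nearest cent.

€110156.25

Level perpetuity: PV = C / r = €14,100.00 / 0.128 = €110,156.25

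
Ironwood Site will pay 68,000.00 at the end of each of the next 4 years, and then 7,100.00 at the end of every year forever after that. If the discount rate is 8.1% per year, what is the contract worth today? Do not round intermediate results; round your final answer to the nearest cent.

288914.68

PV of 4-year annuity: 68,000.00 × [1 − (1+0.081)^−4] / 0.081 = 224724.20884
Perpetuity value at year 4: 7,100.00 / 0.081 = 87654.32099
PV of perpetuity: 87654.32099 / (1+0.081)^4 = 64190.46977
Total PV = 224724.20884 + 64190.46977 = 288914.67861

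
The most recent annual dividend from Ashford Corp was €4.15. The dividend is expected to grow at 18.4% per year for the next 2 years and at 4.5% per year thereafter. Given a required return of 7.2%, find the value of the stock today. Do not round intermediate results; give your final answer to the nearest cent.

€205.58

D_1 = 4.91360
D_2 = 5.81770
Terminal value at year 2: TV = D_2×(1+g_2)/(r−g_2) = 6.07950/0.027 = 225.16663
P_0 = D_1/(1+r)^1 + D_2/(1+r)^2 + TV/(1+r)^2
    = 4.58358 + 5.06246 + 195.93610 = 205.58214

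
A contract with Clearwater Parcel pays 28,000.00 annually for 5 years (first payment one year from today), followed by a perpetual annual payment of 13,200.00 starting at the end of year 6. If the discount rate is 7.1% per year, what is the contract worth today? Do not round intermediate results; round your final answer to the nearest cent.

246436.28

PV of 5-year annuity: 28,000.00 × [1 − (1+0.071)^−5] / 0.071 = 114498.78733
Perpetuity value at year 5: 13,200.00 / 0.071 = 185915.49296
PV of perpetuity: 185915.49296 / (1+0.071)^5 = 131937.49322
Total PV = 114498.78733 + 131937.49322 = 246436.28054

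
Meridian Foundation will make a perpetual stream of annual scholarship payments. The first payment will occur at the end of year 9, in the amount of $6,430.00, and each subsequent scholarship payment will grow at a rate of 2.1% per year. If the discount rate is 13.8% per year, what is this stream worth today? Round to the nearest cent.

$19538.31

Value at end of year 8: C₁ / (r − g) = $6,430.00 / (0.138 − 0.021) = $54,957.2650
Discount to today: PV = $54,957.2650 / (1 + 0.138)^8 = $54,957.2650 / 2.812795 = $19,538.31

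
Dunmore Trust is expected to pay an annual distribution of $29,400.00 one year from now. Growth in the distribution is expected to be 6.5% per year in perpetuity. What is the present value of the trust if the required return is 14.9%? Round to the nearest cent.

Growing perpetuity: P = D₁ / (r − g) = $29,400.0000 / (0.149 − 0.065) = $350,000.00

$350000.00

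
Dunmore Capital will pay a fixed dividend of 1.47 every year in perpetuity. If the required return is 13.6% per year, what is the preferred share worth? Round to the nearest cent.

Level perpetuity: PV = C / r = 1.47 / 0.136 = 10.81

10.81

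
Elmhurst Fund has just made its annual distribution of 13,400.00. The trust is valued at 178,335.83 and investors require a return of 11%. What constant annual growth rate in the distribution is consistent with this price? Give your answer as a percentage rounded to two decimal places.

3.24%

P = D₀(1+g)/(r−g) ⇒ P(r−g) = D₀(1+g) ⇒ g(P+D₀) = P·r − D₀
g = (P·r − D₀)/(P + D₀) = (178,335.83×0.11 − 13,400.00) / (178,335.83 + 13,400.00) = 0.032425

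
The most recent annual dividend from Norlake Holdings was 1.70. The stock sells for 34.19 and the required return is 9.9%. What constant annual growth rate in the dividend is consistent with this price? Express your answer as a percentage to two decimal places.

4.69%

P = D₀(1+g)/(r−g) ⇒ P(r−g) = D₀(1+g) ⇒ g(P+D₀) = P·r − D₀
g = (P·r − D₀)/(P + D₀) = (34.19×0.099 − 1.70) / (34.19 + 1.70) = 0.046944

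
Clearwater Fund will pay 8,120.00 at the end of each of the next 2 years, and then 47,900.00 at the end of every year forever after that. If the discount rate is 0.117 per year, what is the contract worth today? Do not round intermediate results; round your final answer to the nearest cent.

PV of 2-year annuity: 8,120.00 × [1 − (1+0.117)^−2] / 0.117 = 13777.50385
Perpetuity value at year 2: 47,900.00 / 0.117 = 409401.70940
PV of perpetuity: 409401.70940 / (1+0.117)^2 = 328128.01059
Total PV = 13777.50385 + 328128.01059 = 341905.51444

341905.51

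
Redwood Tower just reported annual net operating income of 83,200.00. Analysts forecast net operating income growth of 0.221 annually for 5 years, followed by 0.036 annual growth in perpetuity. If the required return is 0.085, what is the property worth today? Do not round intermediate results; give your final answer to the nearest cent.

D_1 = 101587.20000
D_2 = 124037.97120
D_3 = 151450.36284
D_4 = 184920.89302
D_5 = 225788.41038
Terminal value at year 5: TV = D_5×(1+g_2)/(r−g_2) = 233916.79315/0.049 = 4773812.10517
P_0 = D_1/(1+r)^1 + D_2/(1+r)^2 + D_3/(1+r)^3 + D_4/(1+r)^4 + D_5/(1+r)^5 + TV/(1+r)^5
    = 93628.75576 + 105364.71040 + 118571.71557 + 133434.16103 + 150159.54895 + 3174801.89218 = 3775960.78390

3775960.78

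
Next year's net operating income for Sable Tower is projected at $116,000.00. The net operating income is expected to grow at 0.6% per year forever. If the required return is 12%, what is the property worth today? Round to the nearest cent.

Growing perpetuity: P = D₁ / (r − g) = $116,000.0000 / (0.12 − 0.006) = $1,017,543.86

$1017543.86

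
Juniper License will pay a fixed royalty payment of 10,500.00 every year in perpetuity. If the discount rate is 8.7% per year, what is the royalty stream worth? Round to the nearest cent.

120689.66

Level perpetuity: PV = C / r = 10,500.00 / 0.087 = 120,689.66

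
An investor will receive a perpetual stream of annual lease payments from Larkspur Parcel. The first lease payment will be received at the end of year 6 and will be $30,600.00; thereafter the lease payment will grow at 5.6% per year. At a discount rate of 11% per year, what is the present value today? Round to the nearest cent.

Value at end of year 5: C₁ / (r − g) = $30,600.00 / (0.11 − 0.056) = $566,666.6667
Discount to today: PV = $566,666.6667 / (1 + 0.11)^5 = $566,666.6667 / 1.685058 = $336,289.09

$336289.09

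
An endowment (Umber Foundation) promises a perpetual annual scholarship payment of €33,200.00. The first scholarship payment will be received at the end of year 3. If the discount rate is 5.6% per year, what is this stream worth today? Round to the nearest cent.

Value at end of year 2: C / r = €33,200.00 / 0.056 = €592,857.1429
Discount to today: PV = €592,857.1429 / (1 + 0.056)^2 = €592,857.1429 / 1.115136 = €531,645.60

€531645.60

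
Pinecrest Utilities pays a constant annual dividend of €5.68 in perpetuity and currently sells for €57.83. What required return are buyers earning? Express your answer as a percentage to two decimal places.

9.82%

P = C/r ⇒ r = C/P = €5.68/€57.83 = 0.098219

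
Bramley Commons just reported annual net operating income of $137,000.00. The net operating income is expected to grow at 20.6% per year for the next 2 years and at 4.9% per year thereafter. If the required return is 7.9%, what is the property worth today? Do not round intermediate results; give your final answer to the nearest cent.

$6308754.77

D_1 = 165222.00000
D_2 = 199257.73200
Terminal value at year 2: TV = D_2×(1+g_2)/(r−g_2) = 209021.36087/0.03 = 6967378.69560
P_0 = D_1/(1+r)^1 + D_2/(1+r)^2 + TV/(1+r)^2
    = 153125.11585 + 171148.18324 + 5984481.47385 = 6308754.77294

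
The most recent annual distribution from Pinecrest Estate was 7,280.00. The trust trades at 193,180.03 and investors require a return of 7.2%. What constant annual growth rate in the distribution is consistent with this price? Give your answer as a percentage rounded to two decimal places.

3.31%

P = D₀(1+g)/(r−g) ⇒ P(r−g) = D₀(1+g) ⇒ g(P+D₀) = P·r − D₀
g = (P·r − D₀)/(P + D₀) = (193,180.03×0.072 − 7,280.00) / (193,180.03 + 7,280.00) = 0.033069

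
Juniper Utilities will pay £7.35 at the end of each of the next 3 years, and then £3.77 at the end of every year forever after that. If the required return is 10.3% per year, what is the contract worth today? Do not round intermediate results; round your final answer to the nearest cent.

£45.46

PV of 3-year annuity: £7.35 × [1 − (1+0.103)^−3] / 0.103 = 18.18225
Perpetuity value at year 3: £3.77 / 0.103 = 36.60194
PV of perpetuity: 36.60194 / (1+0.103)^3 = 27.27581
Total PV = 18.18225 + 27.27581 = 45.45806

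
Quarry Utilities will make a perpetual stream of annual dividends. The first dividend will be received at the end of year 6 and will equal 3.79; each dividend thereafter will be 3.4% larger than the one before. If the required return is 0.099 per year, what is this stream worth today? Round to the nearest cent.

Value at end of year 5: C₁ / (r − g) = 3.79 / (0.099 − 0.034) = 58.3077
Discount to today: PV = 58.3077 / (1 + 0.099)^5 = 58.3077 / 1.603203 = 36.37

36.37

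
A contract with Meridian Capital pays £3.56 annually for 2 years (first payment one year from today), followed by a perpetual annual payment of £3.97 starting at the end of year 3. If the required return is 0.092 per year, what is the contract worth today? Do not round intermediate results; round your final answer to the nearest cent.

PV of 2-year annuity: £3.56 × [1 − (1+0.092)^−2] / 0.092 = 6.24549
Perpetuity value at year 2: £3.97 / 0.092 = 43.15217
PV of perpetuity: 43.15217 / (1+0.092)^2 = 36.18740
Total PV = 6.24549 + 36.18740 = 42.43289

£42.43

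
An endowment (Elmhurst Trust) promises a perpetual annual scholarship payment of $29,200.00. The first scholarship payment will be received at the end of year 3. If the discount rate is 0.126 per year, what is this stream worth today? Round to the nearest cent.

Value at end of year 2: C / r = $29,200.00 / 0.126 = $231,746.0317
Discount to today: PV = $231,746.0317 / (1 + 0.126)^2 = $231,746.0317 / 1.267876 = $182,782.88

$182782.88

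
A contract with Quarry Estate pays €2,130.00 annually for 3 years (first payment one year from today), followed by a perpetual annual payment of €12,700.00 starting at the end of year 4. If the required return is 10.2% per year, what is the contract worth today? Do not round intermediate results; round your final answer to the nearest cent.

PV of 3-year annuity: €2,130.00 × [1 − (1+0.102)^−3] / 0.102 = 5278.39942
Perpetuity value at year 3: €12,700.00 / 0.102 = 124509.80392
PV of perpetuity: 124509.80392 / (1+0.102)^3 = 93037.65717
Total PV = 5278.39942 + 93037.65717 = 98316.05658

€98316.06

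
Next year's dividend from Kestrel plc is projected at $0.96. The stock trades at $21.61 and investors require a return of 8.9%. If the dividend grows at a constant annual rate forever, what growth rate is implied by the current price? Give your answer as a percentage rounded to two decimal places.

4.46%

P = D₁/(r−g) ⇒ g = r − D₁/P = 0.089 − $0.96/$21.61 = 0.044576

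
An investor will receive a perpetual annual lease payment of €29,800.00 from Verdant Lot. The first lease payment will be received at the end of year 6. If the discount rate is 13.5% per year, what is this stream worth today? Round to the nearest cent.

Value at end of year 5: C / r = €29,800.00 / 0.135 = €220,740.7407
Discount to today: PV = €220,740.7407 / (1 + 0.135)^5 = €220,740.7407 / 1.883559 = €117,193.41

€117193.41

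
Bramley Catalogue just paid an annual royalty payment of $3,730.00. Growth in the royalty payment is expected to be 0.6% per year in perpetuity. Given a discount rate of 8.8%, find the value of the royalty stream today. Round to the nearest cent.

D₁ = D₀ × (1 + g) = $3,730.00 × 1.006 = $3,752.3800
Growing perpetuity: P = D₁ / (r − g) = $3,752.3800 / (0.088 − 0.006) = $45,760.73

$45760.73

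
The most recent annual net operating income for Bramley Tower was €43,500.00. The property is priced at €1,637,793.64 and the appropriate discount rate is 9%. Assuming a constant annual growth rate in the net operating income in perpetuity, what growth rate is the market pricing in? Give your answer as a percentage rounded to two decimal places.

6.18%

P = D₀(1+g)/(r−g) ⇒ P(r−g) = D₀(1+g) ⇒ g(P+D₀) = P·r − D₀
g = (P·r − D₀)/(P + D₀) = (€1,637,793.64×0.09 − €43,500.00) / (€1,637,793.64 + €43,500.00) = 0.061799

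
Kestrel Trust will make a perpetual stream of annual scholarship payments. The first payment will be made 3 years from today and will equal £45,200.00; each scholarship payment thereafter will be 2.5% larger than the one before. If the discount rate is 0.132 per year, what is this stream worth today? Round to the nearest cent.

£329656.62

Value at end of year 2: C₁ / (r − g) = £45,200.00 / (0.132 − 0.025) = £422,429.9065
Discount to today: PV = £422,429.9065 / (1 + 0.132)^2 = £422,429.9065 / 1.281424 = £329,656.62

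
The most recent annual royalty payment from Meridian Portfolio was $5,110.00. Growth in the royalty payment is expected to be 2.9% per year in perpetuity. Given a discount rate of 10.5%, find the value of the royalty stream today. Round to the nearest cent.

$69186.71

D₁ = D₀ × (1 + g) = $5,110.00 × 1.029 = $5,258.1900
Growing perpetuity: P = D₁ / (r − g) = $5,258.1900 / (0.105 − 0.029) = $69,186.71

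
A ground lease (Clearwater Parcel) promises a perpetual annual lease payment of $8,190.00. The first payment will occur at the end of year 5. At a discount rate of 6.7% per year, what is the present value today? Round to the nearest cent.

$94308.63

Value at end of year 4: C / r = $8,190.00 / 0.067 = $122,238.8060
Discount to today: PV = $122,238.8060 / (1 + 0.067)^4 = $122,238.8060 / 1.296157 = $94,308.63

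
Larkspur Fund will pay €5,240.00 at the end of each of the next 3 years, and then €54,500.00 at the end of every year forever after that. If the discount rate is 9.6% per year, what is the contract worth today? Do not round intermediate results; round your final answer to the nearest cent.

PV of 3-year annuity: €5,240.00 × [1 − (1+0.096)^−3] / 0.096 = 13123.41985
Perpetuity value at year 3: €54,500.00 / 0.096 = 567708.33333
PV of perpetuity: 567708.33333 / (1+0.096)^3 = 431214.74902
Total PV = 13123.41985 + 431214.74902 = 444338.16887

€444338.17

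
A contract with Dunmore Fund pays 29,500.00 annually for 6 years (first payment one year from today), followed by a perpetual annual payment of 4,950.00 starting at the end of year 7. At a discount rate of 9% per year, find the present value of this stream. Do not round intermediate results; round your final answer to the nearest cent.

165129.30

PV of 6-year annuity: 29,500.00 × [1 − (1+0.09)^−6] / 0.09 = 132334.59841
Perpetuity value at year 6: 4,950.00 / 0.09 = 55000.00000
PV of perpetuity: 55000.00000 / (1+0.09)^6 = 32794.70298
Total PV = 132334.59841 + 32794.70298 = 165129.30139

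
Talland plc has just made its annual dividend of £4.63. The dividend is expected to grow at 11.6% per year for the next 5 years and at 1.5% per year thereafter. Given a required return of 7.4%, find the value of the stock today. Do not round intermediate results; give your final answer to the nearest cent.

£122.50

D_1 = 5.16708
D_2 = 5.76646
D_3 = 6.43537
D_4 = 7.18187
D_5 = 8.01497
Terminal value at year 5: TV = D_5×(1+g_2)/(r−g_2) = 8.13520/0.059 = 137.88467
P_0 = D_1/(1+r)^1 + D_2/(1+r)^2 + D_3/(1+r)^3 + D_4/(1+r)^4 + D_5/(1+r)^5 + TV/(1+r)^5
    = 4.81106 + 4.99920 + 5.19470 + 5.39785 + 5.60894 + 96.49273 = 122.50448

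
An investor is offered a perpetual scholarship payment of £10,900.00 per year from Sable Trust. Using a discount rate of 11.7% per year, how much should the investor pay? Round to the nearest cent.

£93162.39

Level perpetuity: PV = C / r = £10,900.00 / 0.117 = £93,162.39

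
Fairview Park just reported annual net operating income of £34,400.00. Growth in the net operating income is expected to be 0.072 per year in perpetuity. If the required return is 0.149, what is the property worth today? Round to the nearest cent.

D₁ = D₀ × (1 + g) = £34,400.00 × 1.072 = £36,876.8000
Growing perpetuity: P = D₁ / (r − g) = £36,876.8000 / (0.149 − 0.072) = £478,919.48

£478919.48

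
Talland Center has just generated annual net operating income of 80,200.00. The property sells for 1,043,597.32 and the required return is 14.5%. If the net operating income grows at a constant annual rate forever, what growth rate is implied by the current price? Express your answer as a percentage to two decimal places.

6.33%

P = D₀(1+g)/(r−g) ⇒ P(r−g) = D₀(1+g) ⇒ g(P+D₀) = P·r − D₀
g = (P·r − D₀)/(P + D₀) = (1,043,597.32×0.145 − 80,200.00) / (1,043,597.32 + 80,200.00) = 0.063287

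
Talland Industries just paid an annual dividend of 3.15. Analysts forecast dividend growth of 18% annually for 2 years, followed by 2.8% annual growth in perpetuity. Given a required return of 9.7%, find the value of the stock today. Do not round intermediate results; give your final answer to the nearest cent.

D_1 = 3.71700
D_2 = 4.38606
Terminal value at year 2: TV = D_2×(1+g_2)/(r−g_2) = 4.50887/0.069 = 65.34594
P_0 = D_1/(1+r)^1 + D_2/(1+r)^2 + TV/(1+r)^2
    = 3.38833 + 3.64470 + 54.30069 = 61.33372

61.33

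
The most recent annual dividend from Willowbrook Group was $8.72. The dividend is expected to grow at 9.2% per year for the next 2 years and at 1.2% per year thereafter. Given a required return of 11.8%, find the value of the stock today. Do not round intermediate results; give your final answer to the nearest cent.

D_1 = 9.52224
D_2 = 10.39829
Terminal value at year 2: TV = D_2×(1+g_2)/(r−g_2) = 10.52307/0.106 = 99.27420
P_0 = D_1/(1+r)^1 + D_2/(1+r)^2 + TV/(1+r)^2
    = 8.51721 + 8.31913 + 79.42419 = 96.26054

$96.26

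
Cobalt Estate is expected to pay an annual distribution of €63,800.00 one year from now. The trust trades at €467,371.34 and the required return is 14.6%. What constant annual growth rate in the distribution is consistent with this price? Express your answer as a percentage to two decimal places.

P = D₁/(r−g) ⇒ g = r − D₁/P = 0.146 − €63,800.00/€467,371.34 = 0.009492

0.95%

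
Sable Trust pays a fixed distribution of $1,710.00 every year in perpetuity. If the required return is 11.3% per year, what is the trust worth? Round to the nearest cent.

Level perpetuity: PV = C / r = $1,710.00 / 0.113 = $15,132.74

$15132.74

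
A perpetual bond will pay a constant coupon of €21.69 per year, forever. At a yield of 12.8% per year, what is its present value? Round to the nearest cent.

€169.45

Level perpetuity: PV = C / r = €21.69 / 0.128 = €169.45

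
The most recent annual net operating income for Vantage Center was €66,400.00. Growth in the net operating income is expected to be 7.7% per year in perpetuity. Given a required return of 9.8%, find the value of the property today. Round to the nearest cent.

D₁ = D₀ × (1 + g) = €66,400.00 × 1.077 = €71,512.8000
Growing perpetuity: P = D₁ / (r − g) = €71,512.8000 / (0.098 − 0.077) = €3,405,371.43

€3405371.43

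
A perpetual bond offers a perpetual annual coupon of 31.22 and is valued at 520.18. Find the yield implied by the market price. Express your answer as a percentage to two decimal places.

P = C/r ⇒ r = C/P = 31.22/520.18 = 0.060018

6.00%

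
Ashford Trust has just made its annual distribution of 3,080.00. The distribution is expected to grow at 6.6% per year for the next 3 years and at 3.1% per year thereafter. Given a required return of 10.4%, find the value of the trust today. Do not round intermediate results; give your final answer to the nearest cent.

D_1 = 3283.28000
D_2 = 3499.97648
D_3 = 3730.97493
Terminal value at year 3: TV = D_3×(1+g_2)/(r−g_2) = 3846.63515/0.073 = 52693.63220
P_0 = D_1/(1+r)^1 + D_2/(1+r)^2 + D_3/(1+r)^3 + TV/(1+r)^3
    = 2973.98551 + 2871.62006 + 2772.77807 + 39160.74232 = 47779.12596

47779.13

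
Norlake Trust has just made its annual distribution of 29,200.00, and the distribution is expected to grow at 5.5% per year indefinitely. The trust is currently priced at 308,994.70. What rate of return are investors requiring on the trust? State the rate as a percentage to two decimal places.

D₁ = 29,200.00 × 1.055 = 30,806.0000
P = D₁/(r − g) ⇒ r = D₁/P + g = 30,806.0000/308,994.70 + 0.055 = 0.099698 + 0.055 = 0.154698

15.47%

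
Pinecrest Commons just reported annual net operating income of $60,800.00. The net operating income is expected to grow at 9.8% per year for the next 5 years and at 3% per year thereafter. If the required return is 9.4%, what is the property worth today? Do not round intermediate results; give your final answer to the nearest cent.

$1303870.63

D_1 = 66758.40000
D_2 = 73300.72320
D_3 = 80484.19407
D_4 = 88371.64509
D_5 = 97032.06631
Terminal value at year 5: TV = D_5×(1+g_2)/(r−g_2) = 99943.02830/0.064 = 1561609.81721
P_0 = D_1/(1+r)^1 + D_2/(1+r)^2 + D_3/(1+r)^3 + D_4/(1+r)^4 + D_5/(1+r)^5 + TV/(1+r)^5
    = 61022.30347 + 61245.41976 + 61469.35182 + 61694.10265 + 61919.67524 + 996519.77337 = 1303870.62631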